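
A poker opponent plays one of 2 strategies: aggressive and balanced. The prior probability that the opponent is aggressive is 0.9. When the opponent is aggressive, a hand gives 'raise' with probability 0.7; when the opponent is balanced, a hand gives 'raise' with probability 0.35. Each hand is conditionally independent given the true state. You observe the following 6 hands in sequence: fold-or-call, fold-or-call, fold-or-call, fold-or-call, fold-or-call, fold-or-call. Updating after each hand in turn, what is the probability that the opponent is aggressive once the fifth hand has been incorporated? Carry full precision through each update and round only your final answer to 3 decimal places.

After 'fold-or-call': P(aggressive) = 0.3·0.9000 / (0.3·0.9000 + 0.65·0.1000) ≈ 0.8060
After 'fold-or-call': P(aggressive) = 0.3·0.8060 / (0.3·0.8060 + 0.65·0.1940) ≈ 0.6572
After 'fold-or-call': P(aggressive) = 0.3·0.6572 / (0.3·0.6572 + 0.65·0.3428) ≈ 0.4695
After 'fold-or-call': P(aggressive) = 0.3·0.4695 / (0.3·0.4695 + 0.65·0.5305) ≈ 0.2900
After 'fold-or-call': P(aggressive) = 0.3·0.2900 / (0.3·0.2900 + 0.65·0.7100) ≈ 0.1586

0.159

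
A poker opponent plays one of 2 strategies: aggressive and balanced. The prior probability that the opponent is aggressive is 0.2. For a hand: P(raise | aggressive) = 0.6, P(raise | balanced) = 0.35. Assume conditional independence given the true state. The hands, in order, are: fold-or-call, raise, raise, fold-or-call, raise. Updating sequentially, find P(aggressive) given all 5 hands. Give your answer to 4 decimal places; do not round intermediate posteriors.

After 'fold-or-call': P(aggressive) = 0.4·0.2000 / (0.4·0.2000 + 0.65·0.8000) ≈ 0.1333
After 'raise': P(aggressive) = 0.6·0.1333 / (0.6·0.1333 + 0.35·0.8667) ≈ 0.2087
After 'raise': P(aggressive) = 0.6·0.2087 / (0.6·0.2087 + 0.35·0.7913) ≈ 0.3114
After 'fold-or-call': P(aggressive) = 0.4·0.3114 / (0.4·0.3114 + 0.65·0.6886) ≈ 0.2177
After 'raise': P(aggressive) = 0.6·0.2177 / (0.6·0.2177 + 0.35·0.7823) ≈ 0.3229

0.3229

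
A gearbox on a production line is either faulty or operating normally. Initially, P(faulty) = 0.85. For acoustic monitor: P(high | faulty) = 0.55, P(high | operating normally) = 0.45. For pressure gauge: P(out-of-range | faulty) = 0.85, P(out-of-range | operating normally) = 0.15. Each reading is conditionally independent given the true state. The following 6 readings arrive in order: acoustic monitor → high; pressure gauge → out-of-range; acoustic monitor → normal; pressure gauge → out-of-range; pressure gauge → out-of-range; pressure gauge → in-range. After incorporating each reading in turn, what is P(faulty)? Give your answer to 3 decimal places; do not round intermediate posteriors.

0.995

Apply Bayes' rule sequentially, carrying P(faulty) forward.
After acoustic monitor='high': P(faulty) = 0.55·0.8500 / (0.55·0.8500 + 0.45·0.1500) ≈ 0.8738
After pressure gauge='out-of-range': P(faulty) = 0.85·0.8738 / (0.85·0.8738 + 0.15·0.1262) ≈ 0.9752
After acoustic monitor='normal': P(faulty) = 0.45·0.9752 / (0.45·0.9752 + 0.55·0.0248) ≈ 0.9698
After pressure gauge='out-of-range': P(faulty) = 0.85·0.9698 / (0.85·0.9698 + 0.15·0.0302) ≈ 0.9945
After pressure gauge='out-of-range': P(faulty) = 0.85·0.9945 / (0.85·0.9945 + 0.15·0.0055) ≈ 0.9990
After pressure gauge='in-range': P(faulty) = 0.15·0.9990 / (0.15·0.9990 + 0.85·0.0010) ≈ 0.9945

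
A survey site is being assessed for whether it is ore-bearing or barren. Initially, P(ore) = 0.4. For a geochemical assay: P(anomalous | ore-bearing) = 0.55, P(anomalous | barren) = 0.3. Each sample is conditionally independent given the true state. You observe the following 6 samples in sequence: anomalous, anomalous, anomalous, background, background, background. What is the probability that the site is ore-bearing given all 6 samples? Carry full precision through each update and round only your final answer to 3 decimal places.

0.522

Apply Bayes' rule sequentially, carrying P(ore) forward.
After 'anomalous': P(ore) = 0.55·0.4000 / (0.55·0.4000 + 0.3·0.6000) ≈ 0.5500
After 'anomalous': P(ore) = 0.55·0.5500 / (0.55·0.5500 + 0.3·0.4500) ≈ 0.6914
After 'anomalous': P(ore) = 0.55·0.6914 / (0.55·0.6914 + 0.3·0.3086) ≈ 0.8042
After 'background': P(ore) = 0.45·0.8042 / (0.45·0.8042 + 0.7·0.1958) ≈ 0.7253
After 'background': P(ore) = 0.45·0.7253 / (0.45·0.7253 + 0.7·0.2747) ≈ 0.6293
After 'background': P(ore) = 0.45·0.6293 / (0.45·0.6293 + 0.7·0.3707) ≈ 0.5218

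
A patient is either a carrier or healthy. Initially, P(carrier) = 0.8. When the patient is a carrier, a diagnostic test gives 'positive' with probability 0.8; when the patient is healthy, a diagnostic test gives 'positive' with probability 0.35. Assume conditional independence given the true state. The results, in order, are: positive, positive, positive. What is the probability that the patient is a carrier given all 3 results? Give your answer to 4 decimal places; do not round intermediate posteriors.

After 'positive': P(carrier) = 0.8·0.8000 / (0.8·0.8000 + 0.35·0.2000) ≈ 0.9014
After 'positive': P(carrier) = 0.8·0.9014 / (0.8·0.9014 + 0.35·0.0986) ≈ 0.9543
After 'positive': P(carrier) = 0.8·0.9543 / (0.8·0.9543 + 0.35·0.0457) ≈ 0.9795

0.9795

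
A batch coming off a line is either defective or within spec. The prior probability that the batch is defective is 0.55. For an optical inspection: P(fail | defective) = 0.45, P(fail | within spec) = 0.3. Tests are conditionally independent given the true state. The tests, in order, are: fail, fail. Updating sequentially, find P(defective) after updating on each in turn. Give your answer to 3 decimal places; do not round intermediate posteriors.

After 'fail': P(defective) = 0.45·0.5500 / (0.45·0.5500 + 0.3·0.4500) ≈ 0.6471
After 'fail': P(defective) = 0.45·0.6471 / (0.45·0.6471 + 0.3·0.3529) ≈ 0.7333

0.733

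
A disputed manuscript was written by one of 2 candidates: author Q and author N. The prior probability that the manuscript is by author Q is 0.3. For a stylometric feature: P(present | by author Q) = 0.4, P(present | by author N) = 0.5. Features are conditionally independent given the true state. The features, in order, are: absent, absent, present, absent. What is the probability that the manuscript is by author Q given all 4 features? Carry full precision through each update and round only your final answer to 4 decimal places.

After 'absent': P(author Q) = 0.6·0.3000 / (0.6·0.3000 + 0.5·0.7000) ≈ 0.3396
After 'absent': P(author Q) = 0.6·0.3396 / (0.6·0.3396 + 0.5·0.6604) ≈ 0.3816
After 'present': P(author Q) = 0.4·0.3816 / (0.4·0.3816 + 0.5·0.6184) ≈ 0.3305
After 'absent': P(author Q) = 0.6·0.3305 / (0.6·0.3305 + 0.5·0.6695) ≈ 0.3720

0.3720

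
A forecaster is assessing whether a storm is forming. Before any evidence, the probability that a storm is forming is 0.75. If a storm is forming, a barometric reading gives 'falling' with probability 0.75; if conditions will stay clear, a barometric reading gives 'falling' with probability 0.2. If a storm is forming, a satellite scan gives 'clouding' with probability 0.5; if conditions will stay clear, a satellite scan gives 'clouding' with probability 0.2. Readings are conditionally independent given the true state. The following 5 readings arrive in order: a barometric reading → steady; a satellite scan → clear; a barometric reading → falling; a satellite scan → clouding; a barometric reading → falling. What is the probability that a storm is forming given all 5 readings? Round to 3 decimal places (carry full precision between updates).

After a barometric reading='steady': P(storm) = 0.25·0.7500 / (0.25·0.7500 + 0.8·0.2500) ≈ 0.4839
After a satellite scan='clear': P(storm) = 0.5·0.4839 / (0.5·0.4839 + 0.8·0.5161) ≈ 0.3695
After a barometric reading='falling': P(storm) = 0.75·0.3695 / (0.75·0.3695 + 0.2·0.6305) ≈ 0.6872
After a satellite scan='clouding': P(storm) = 0.5·0.6872 / (0.5·0.6872 + 0.2·0.3128) ≈ 0.8460
After a barometric reading='falling': P(storm) = 0.75·0.8460 / (0.75·0.8460 + 0.2·0.1540) ≈ 0.9537

0.954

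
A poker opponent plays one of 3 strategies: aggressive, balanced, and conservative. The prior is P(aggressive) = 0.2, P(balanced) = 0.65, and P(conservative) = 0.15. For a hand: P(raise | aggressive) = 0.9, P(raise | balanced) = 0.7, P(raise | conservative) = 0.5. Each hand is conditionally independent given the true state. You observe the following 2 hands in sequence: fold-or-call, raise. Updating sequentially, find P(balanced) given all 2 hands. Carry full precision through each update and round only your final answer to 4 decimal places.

0.7109

Each posterior becomes the prior for the next update.
After 'fold-or-call': normaliser = 0.1·0.2000 + 0.3·0.6500 + 0.5·0.1500; P(aggressive) ≈ 0.0690, P(balanced) ≈ 0.6724, P(conservative) ≈ 0.2586
After 'raise': normaliser = 0.9·0.0690 + 0.7·0.6724 + 0.5·0.2586; P(aggressive) ≈ 0.0938, P(balanced) ≈ 0.7109, P(conservative) ≈ 0.1953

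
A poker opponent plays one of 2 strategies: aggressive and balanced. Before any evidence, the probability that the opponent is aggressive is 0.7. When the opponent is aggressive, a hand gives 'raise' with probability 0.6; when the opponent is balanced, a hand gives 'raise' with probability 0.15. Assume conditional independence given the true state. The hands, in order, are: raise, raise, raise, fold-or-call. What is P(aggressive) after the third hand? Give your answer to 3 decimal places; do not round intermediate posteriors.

0.993

After 'raise': P(aggressive) = 0.6·0.7000 / (0.6·0.7000 + 0.15·0.3000) ≈ 0.9032
After 'raise': P(aggressive) = 0.6·0.9032 / (0.6·0.9032 + 0.15·0.0968) ≈ 0.9739
After 'raise': P(aggressive) = 0.6·0.9739 / (0.6·0.9739 + 0.15·0.0261) ≈ 0.9933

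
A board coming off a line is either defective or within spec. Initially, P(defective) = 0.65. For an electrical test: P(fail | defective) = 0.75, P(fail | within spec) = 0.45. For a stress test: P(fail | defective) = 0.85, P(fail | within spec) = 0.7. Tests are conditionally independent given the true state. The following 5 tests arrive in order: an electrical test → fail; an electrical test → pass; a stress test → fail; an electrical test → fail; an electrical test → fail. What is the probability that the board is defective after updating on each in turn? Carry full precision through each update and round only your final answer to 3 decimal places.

0.826

After an electrical test='fail': P(defective) = 0.75·0.6500 / (0.75·0.6500 + 0.45·0.3500) ≈ 0.7558
After an electrical test='pass': P(defective) = 0.25·0.7558 / (0.25·0.7558 + 0.55·0.2442) ≈ 0.5845
After a stress test='fail': P(defective) = 0.85·0.5845 / (0.85·0.5845 + 0.7·0.4155) ≈ 0.6308
After an electrical test='fail': P(defective) = 0.75·0.6308 / (0.75·0.6308 + 0.45·0.3692) ≈ 0.7401
After an electrical test='fail': P(defective) = 0.75·0.7401 / (0.75·0.7401 + 0.45·0.2599) ≈ 0.8260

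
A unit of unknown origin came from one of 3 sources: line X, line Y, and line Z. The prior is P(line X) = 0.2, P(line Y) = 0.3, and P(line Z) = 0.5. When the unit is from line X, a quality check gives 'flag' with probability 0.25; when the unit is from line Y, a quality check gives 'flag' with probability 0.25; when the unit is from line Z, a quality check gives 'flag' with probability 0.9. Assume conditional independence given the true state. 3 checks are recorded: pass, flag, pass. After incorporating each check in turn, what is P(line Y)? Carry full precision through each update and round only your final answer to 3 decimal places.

After 'pass': normaliser = 0.75·0.2000 + 0.75·0.3000 + 0.1·0.5000; P(line X) ≈ 0.3529, P(line Y) ≈ 0.5294, P(line Z) ≈ 0.1176
After 'flag': normaliser = 0.25·0.3529 + 0.25·0.5294 + 0.9·0.1176; P(line X) ≈ 0.2703, P(line Y) ≈ 0.4054, P(line Z) ≈ 0.3243
After 'pass': normaliser = 0.75·0.2703 + 0.75·0.4054 + 0.1·0.3243; P(line X) ≈ 0.3759, P(line Y) ≈ 0.5639, P(line Z) ≈ 0.0602

0.564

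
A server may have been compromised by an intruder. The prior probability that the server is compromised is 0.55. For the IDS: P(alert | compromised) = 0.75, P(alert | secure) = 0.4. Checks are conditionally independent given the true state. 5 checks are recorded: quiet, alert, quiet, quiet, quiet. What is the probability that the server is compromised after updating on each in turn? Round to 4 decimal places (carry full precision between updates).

0.0646

Each posterior becomes the prior for the next update.
After 'quiet': P(compromised) = 0.25·0.5500 / (0.25·0.5500 + 0.6·0.4500) ≈ 0.3374
After 'alert': P(compromised) = 0.75·0.3374 / (0.75·0.3374 + 0.4·0.6626) ≈ 0.4885
After 'quiet': P(compromised) = 0.25·0.4885 / (0.25·0.4885 + 0.6·0.5115) ≈ 0.2846
After 'quiet': P(compromised) = 0.25·0.2846 / (0.25·0.2846 + 0.6·0.7154) ≈ 0.1422
After 'quiet': P(compromised) = 0.25·0.1422 / (0.25·0.1422 + 0.6·0.8578) ≈ 0.0646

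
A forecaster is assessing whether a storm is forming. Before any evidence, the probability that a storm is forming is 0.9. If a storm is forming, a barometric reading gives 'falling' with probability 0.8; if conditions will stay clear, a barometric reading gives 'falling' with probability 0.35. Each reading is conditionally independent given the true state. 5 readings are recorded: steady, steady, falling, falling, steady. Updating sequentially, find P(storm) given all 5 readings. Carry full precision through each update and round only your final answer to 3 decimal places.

Each posterior becomes the prior for the next update.
After 'steady': P(storm) = 0.2·0.9000 / (0.2·0.9000 + 0.65·0.1000) ≈ 0.7347
After 'steady': P(storm) = 0.2·0.7347 / (0.2·0.7347 + 0.65·0.2653) ≈ 0.4601
After 'falling': P(storm) = 0.8·0.4601 / (0.8·0.4601 + 0.35·0.5399) ≈ 0.6607
After 'falling': P(storm) = 0.8·0.6607 / (0.8·0.6607 + 0.35·0.3393) ≈ 0.8166
After 'steady': P(storm) = 0.2·0.8166 / (0.2·0.8166 + 0.65·0.1834) ≈ 0.5780

0.578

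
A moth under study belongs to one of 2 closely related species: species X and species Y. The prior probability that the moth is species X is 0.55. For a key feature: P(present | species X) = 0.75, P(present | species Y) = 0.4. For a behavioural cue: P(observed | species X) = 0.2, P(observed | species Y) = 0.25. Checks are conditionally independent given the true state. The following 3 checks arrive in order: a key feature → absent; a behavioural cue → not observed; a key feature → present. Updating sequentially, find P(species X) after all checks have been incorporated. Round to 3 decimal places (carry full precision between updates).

0.505

After a key feature='absent': P(species X) = 0.25·0.5500 / (0.25·0.5500 + 0.6·0.4500) ≈ 0.3374
After a behavioural cue='not observed': P(species X) = 0.8·0.3374 / (0.8·0.3374 + 0.75·0.6626) ≈ 0.3520
After a key feature='present': P(species X) = 0.75·0.3520 / (0.75·0.3520 + 0.4·0.6480) ≈ 0.5046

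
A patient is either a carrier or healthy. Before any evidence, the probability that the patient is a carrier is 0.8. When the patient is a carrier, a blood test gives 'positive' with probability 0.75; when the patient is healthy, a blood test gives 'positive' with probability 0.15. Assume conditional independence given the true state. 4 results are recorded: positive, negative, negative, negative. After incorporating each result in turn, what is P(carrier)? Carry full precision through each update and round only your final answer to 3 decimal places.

After 'positive': P(carrier) = 0.75·0.8000 / (0.75·0.8000 + 0.15·0.2000) ≈ 0.9524
After 'negative': P(carrier) = 0.25·0.9524 / (0.25·0.9524 + 0.85·0.0476) ≈ 0.8547
After 'negative': P(carrier) = 0.25·0.8547 / (0.25·0.8547 + 0.85·0.1453) ≈ 0.6337
After 'negative': P(carrier) = 0.25·0.6337 / (0.25·0.6337 + 0.85·0.3663) ≈ 0.3372

0.337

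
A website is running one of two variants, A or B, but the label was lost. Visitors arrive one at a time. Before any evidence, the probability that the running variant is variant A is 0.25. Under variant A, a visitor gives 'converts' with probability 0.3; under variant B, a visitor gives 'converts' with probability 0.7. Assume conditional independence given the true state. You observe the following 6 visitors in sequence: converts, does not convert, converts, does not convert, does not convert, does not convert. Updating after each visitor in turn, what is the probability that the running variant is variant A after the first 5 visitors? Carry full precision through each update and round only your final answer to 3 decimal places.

Each posterior becomes the prior for the next update.
After 'converts': P(A) = 0.3·0.2500 / (0.3·0.2500 + 0.7·0.7500) ≈ 0.1250
After 'does not convert': P(A) = 0.7·0.1250 / (0.7·0.1250 + 0.3·0.8750) ≈ 0.2500
After 'converts': P(A) = 0.3·0.2500 / (0.3·0.2500 + 0.7·0.7500) ≈ 0.1250
After 'does not convert': P(A) = 0.7·0.1250 / (0.7·0.1250 + 0.3·0.8750) ≈ 0.2500
After 'does not convert': P(A) = 0.7·0.2500 / (0.7·0.2500 + 0.3·0.7500) ≈ 0.4375

0.438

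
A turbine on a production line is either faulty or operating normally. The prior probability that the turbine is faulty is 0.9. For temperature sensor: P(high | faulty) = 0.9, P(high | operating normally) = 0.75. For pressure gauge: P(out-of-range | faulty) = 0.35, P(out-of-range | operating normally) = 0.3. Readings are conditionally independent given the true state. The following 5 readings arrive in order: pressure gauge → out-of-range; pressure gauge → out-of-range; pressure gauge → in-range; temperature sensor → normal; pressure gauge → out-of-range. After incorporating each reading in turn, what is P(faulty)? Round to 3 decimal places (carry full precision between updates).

0.841

Each posterior becomes the prior for the next update.
After pressure gauge='out-of-range': P(faulty) = 0.35·0.9000 / (0.35·0.9000 + 0.3·0.1000) ≈ 0.9130
After pressure gauge='out-of-range': P(faulty) = 0.35·0.9130 / (0.35·0.9130 + 0.3·0.0870) ≈ 0.9245
After pressure gauge='in-range': P(faulty) = 0.65·0.9245 / (0.65·0.9245 + 0.7·0.0755) ≈ 0.9192
After temperature sensor='normal': P(faulty) = 0.1·0.9192 / (0.1·0.9192 + 0.25·0.0808) ≈ 0.8198
After pressure gauge='out-of-range': P(faulty) = 0.35·0.8198 / (0.35·0.8198 + 0.3·0.1802) ≈ 0.8415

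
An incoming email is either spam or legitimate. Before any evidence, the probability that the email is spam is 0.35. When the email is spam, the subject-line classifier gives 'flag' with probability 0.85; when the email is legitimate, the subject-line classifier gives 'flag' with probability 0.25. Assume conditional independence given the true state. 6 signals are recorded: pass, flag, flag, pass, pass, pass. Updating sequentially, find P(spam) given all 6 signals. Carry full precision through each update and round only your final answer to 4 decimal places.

After 'pass': P(spam) = 0.15·0.3500 / (0.15·0.3500 + 0.75·0.6500) ≈ 0.0972
After 'flag': P(spam) = 0.85·0.0972 / (0.85·0.0972 + 0.25·0.9028) ≈ 0.2680
After 'flag': P(spam) = 0.85·0.2680 / (0.85·0.2680 + 0.25·0.7320) ≈ 0.5546
After 'pass': P(spam) = 0.15·0.5546 / (0.15·0.5546 + 0.75·0.4454) ≈ 0.1993
After 'pass': P(spam) = 0.15·0.1993 / (0.15·0.1993 + 0.75·0.8007) ≈ 0.0474
After 'pass': P(spam) = 0.15·0.0474 / (0.15·0.0474 + 0.75·0.9526) ≈ 0.0099

0.0099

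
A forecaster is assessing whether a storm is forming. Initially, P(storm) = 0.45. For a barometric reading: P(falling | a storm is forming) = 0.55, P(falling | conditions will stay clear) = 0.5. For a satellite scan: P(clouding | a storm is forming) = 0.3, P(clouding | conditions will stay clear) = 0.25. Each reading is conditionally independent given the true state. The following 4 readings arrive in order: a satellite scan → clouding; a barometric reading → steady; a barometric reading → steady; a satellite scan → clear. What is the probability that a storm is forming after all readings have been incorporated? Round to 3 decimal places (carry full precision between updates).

After a satellite scan='clouding': P(storm) = 0.3·0.4500 / (0.3·0.4500 + 0.25·0.5500) ≈ 0.4954
After a barometric reading='steady': P(storm) = 0.45·0.4954 / (0.45·0.4954 + 0.5·0.5046) ≈ 0.4691
After a barometric reading='steady': P(storm) = 0.45·0.4691 / (0.45·0.4691 + 0.5·0.5309) ≈ 0.4430
After a satellite scan='clear': P(storm) = 0.7·0.4430 / (0.7·0.4430 + 0.75·0.5570) ≈ 0.4260

0.426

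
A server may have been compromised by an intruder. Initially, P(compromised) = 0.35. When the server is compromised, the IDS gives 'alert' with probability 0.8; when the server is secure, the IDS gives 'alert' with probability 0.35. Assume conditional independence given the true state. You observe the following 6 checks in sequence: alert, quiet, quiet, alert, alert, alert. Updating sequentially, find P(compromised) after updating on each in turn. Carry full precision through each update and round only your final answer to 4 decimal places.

0.5818

After 'alert': P(compromised) = 0.8·0.3500 / (0.8·0.3500 + 0.35·0.6500) ≈ 0.5517
After 'quiet': P(compromised) = 0.2·0.5517 / (0.2·0.5517 + 0.65·0.4483) ≈ 0.2747
After 'quiet': P(compromised) = 0.2·0.2747 / (0.2·0.2747 + 0.65·0.7253) ≈ 0.1044
After 'alert': P(compromised) = 0.8·0.1044 / (0.8·0.1044 + 0.35·0.8956) ≈ 0.2103
After 'alert': P(compromised) = 0.8·0.2103 / (0.8·0.2103 + 0.35·0.7897) ≈ 0.3784
After 'alert': P(compromised) = 0.8·0.3784 / (0.8·0.3784 + 0.35·0.6216) ≈ 0.5818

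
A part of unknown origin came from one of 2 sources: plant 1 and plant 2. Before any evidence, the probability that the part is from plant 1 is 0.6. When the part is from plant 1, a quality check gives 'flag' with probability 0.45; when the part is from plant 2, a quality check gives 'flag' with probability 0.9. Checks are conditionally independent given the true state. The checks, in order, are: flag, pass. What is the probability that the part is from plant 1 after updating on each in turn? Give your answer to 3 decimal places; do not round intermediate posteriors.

After 'flag': P(plant 1) = 0.45·0.6000 / (0.45·0.6000 + 0.9·0.4000) ≈ 0.4286
After 'pass': P(plant 1) = 0.55·0.4286 / (0.55·0.4286 + 0.1·0.5714) ≈ 0.8049

0.805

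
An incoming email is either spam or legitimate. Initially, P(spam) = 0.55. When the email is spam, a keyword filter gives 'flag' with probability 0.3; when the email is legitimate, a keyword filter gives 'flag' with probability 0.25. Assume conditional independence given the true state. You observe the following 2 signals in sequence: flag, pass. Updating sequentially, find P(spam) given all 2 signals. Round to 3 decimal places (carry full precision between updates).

After 'flag': P(spam) = 0.3·0.5500 / (0.3·0.5500 + 0.25·0.4500) ≈ 0.5946
After 'pass': P(spam) = 0.7·0.5946 / (0.7·0.5946 + 0.75·0.4054) ≈ 0.5779

0.578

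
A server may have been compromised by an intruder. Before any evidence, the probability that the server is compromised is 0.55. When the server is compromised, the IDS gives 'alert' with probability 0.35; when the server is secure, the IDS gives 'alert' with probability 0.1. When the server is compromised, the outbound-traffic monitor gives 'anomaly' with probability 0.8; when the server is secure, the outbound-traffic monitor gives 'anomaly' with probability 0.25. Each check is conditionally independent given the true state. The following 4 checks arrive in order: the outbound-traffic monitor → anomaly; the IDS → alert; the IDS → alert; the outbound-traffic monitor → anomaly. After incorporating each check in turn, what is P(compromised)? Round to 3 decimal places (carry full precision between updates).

After the outbound-traffic monitor='anomaly': P(compromised) = 0.8·0.5500 / (0.8·0.5500 + 0.25·0.4500) ≈ 0.7964
After the IDS='alert': P(compromised) = 0.35·0.7964 / (0.35·0.7964 + 0.1·0.2036) ≈ 0.9319
After the IDS='alert': P(compromised) = 0.35·0.9319 / (0.35·0.9319 + 0.1·0.0681) ≈ 0.9796
After the outbound-traffic monitor='anomaly': P(compromised) = 0.8·0.9796 / (0.8·0.9796 + 0.25·0.0204) ≈ 0.9935

0.994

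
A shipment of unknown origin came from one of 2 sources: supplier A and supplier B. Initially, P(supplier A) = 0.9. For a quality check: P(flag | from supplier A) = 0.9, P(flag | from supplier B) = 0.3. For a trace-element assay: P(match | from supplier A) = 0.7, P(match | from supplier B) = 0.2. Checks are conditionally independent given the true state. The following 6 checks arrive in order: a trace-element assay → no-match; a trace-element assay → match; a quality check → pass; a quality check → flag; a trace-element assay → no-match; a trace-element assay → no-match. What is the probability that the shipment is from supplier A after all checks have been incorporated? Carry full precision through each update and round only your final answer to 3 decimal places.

0.416

After a trace-element assay='no-match': P(supplier A) = 0.3·0.9000 / (0.3·0.9000 + 0.8·0.1000) ≈ 0.7714
After a trace-element assay='match': P(supplier A) = 0.7·0.7714 / (0.7·0.7714 + 0.2·0.2286) ≈ 0.9220
After a quality check='pass': P(supplier A) = 0.1·0.9220 / (0.1·0.9220 + 0.7·0.0780) ≈ 0.6279
After a quality check='flag': P(supplier A) = 0.9·0.6279 / (0.9·0.6279 + 0.3·0.3721) ≈ 0.8351
After a trace-element assay='no-match': P(supplier A) = 0.3·0.8351 / (0.3·0.8351 + 0.8·0.1649) ≈ 0.6550
After a trace-element assay='no-match': P(supplier A) = 0.3·0.6550 / (0.3·0.6550 + 0.8·0.3450) ≈ 0.4159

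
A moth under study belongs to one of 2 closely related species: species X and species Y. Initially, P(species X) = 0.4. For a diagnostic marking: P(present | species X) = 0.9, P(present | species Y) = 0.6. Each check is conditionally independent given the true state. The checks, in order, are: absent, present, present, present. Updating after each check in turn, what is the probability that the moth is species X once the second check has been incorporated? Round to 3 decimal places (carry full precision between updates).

0.200

After 'absent': P(species X) = 0.1·0.4000 / (0.1·0.4000 + 0.4·0.6000) ≈ 0.1429
After 'present': P(species X) = 0.9·0.1429 / (0.9·0.1429 + 0.6·0.8571) ≈ 0.2000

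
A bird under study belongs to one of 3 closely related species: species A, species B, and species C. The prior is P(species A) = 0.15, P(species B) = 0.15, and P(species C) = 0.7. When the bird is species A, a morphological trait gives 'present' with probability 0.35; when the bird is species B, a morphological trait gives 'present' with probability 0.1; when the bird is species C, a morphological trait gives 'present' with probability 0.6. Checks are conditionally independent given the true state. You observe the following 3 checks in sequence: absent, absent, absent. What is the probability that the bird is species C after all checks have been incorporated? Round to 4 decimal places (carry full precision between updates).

Each posterior becomes the prior for the next update.
After 'absent': normaliser = 0.65·0.1500 + 0.9·0.1500 + 0.4·0.7000; P(species A) ≈ 0.1902, P(species B) ≈ 0.2634, P(species C) ≈ 0.5463
After 'absent': normaliser = 0.65·0.1902 + 0.9·0.2634 + 0.4·0.5463; P(species A) ≈ 0.2135, P(species B) ≈ 0.4093, P(species C) ≈ 0.3773
After 'absent': normaliser = 0.65·0.2135 + 0.9·0.4093 + 0.4·0.3773; P(species A) ≈ 0.2109, P(species B) ≈ 0.5598, P(species C) ≈ 0.2293

0.2293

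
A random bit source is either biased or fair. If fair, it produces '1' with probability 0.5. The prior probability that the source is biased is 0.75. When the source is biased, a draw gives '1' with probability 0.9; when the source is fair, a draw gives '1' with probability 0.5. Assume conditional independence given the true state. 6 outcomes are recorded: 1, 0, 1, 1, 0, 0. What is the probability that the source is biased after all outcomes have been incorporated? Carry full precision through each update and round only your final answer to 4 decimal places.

After '1': P(biased) = 0.9·0.7500 / (0.9·0.7500 + 0.5·0.2500) ≈ 0.8438
After '0': P(biased) = 0.1·0.8438 / (0.1·0.8438 + 0.5·0.1562) ≈ 0.5192
After '1': P(biased) = 0.9·0.5192 / (0.9·0.5192 + 0.5·0.4808) ≈ 0.6603
After '1': P(biased) = 0.9·0.6603 / (0.9·0.6603 + 0.5·0.3397) ≈ 0.7777
After '0': P(biased) = 0.1·0.7777 / (0.1·0.7777 + 0.5·0.2223) ≈ 0.4117
After '0': P(biased) = 0.1·0.4117 / (0.1·0.4117 + 0.5·0.5883) ≈ 0.1228

0.1228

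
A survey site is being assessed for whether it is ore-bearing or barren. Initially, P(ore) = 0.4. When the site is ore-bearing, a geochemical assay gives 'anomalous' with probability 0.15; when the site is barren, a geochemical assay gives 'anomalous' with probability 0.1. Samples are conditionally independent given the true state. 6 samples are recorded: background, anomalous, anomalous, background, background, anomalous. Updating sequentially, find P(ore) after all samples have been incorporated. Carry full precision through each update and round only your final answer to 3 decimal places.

Each posterior becomes the prior for the next update.
After 'background': P(ore) = 0.85·0.4000 / (0.85·0.4000 + 0.9·0.6000) ≈ 0.3864
After 'anomalous': P(ore) = 0.15·0.3864 / (0.15·0.3864 + 0.1·0.6136) ≈ 0.4857
After 'anomalous': P(ore) = 0.15·0.4857 / (0.15·0.4857 + 0.1·0.5143) ≈ 0.5862
After 'background': P(ore) = 0.85·0.5862 / (0.85·0.5862 + 0.9·0.4138) ≈ 0.5723
After 'background': P(ore) = 0.85·0.5723 / (0.85·0.5723 + 0.9·0.4277) ≈ 0.5582
After 'anomalous': P(ore) = 0.15·0.5582 / (0.15·0.5582 + 0.1·0.4418) ≈ 0.6546

0.655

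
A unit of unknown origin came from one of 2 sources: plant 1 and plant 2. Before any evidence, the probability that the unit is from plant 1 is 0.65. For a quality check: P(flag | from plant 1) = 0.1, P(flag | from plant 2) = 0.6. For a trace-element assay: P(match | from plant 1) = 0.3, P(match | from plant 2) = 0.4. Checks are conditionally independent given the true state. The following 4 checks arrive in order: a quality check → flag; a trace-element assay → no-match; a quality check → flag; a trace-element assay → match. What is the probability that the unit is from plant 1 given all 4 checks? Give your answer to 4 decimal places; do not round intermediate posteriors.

0.0432

After a quality check='flag': P(plant 1) = 0.1·0.6500 / (0.1·0.6500 + 0.6·0.3500) ≈ 0.2364
After a trace-element assay='no-match': P(plant 1) = 0.7·0.2364 / (0.7·0.2364 + 0.6·0.7636) ≈ 0.2653
After a quality check='flag': P(plant 1) = 0.1·0.2653 / (0.1·0.2653 + 0.6·0.7347) ≈ 0.0568
After a trace-element assay='match': P(plant 1) = 0.3·0.0568 / (0.3·0.0568 + 0.4·0.9432) ≈ 0.0432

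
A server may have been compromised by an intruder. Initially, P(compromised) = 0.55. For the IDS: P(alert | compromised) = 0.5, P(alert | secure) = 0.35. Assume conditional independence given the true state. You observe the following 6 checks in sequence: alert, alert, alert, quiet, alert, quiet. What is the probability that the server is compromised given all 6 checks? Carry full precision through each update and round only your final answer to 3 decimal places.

Apply Bayes' rule sequentially, carrying P(compromised) forward.
After 'alert': P(compromised) = 0.5·0.5500 / (0.5·0.5500 + 0.35·0.4500) ≈ 0.6358
After 'alert': P(compromised) = 0.5·0.6358 / (0.5·0.6358 + 0.35·0.3642) ≈ 0.7138
After 'alert': P(compromised) = 0.5·0.7138 / (0.5·0.7138 + 0.35·0.2862) ≈ 0.7809
After 'quiet': P(compromised) = 0.5·0.7809 / (0.5·0.7809 + 0.65·0.2191) ≈ 0.7327
After 'alert': P(compromised) = 0.5·0.7327 / (0.5·0.7327 + 0.35·0.2673) ≈ 0.7966
After 'quiet': P(compromised) = 0.5·0.7966 / (0.5·0.7966 + 0.65·0.2034) ≈ 0.7508

0.751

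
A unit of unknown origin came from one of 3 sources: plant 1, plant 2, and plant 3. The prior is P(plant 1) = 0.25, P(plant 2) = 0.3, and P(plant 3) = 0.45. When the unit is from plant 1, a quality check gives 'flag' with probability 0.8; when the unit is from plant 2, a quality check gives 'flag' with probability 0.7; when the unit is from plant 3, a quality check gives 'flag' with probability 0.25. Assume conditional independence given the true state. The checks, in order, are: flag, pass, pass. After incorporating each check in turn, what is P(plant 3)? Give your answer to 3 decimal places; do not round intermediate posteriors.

After 'flag': normaliser = 0.8·0.2500 + 0.7·0.3000 + 0.25·0.4500; P(plant 1) ≈ 0.3828, P(plant 2) ≈ 0.4019, P(plant 3) ≈ 0.2153
After 'pass': normaliser = 0.2·0.3828 + 0.3·0.4019 + 0.75·0.2153; P(plant 1) ≈ 0.2135, P(plant 2) ≈ 0.3362, P(plant 3) ≈ 0.4503
After 'pass': normaliser = 0.2·0.2135 + 0.3·0.3362 + 0.75·0.4503; P(plant 1) ≈ 0.0887, P(plant 2) ≈ 0.2096, P(plant 3) ≈ 0.7017

0.702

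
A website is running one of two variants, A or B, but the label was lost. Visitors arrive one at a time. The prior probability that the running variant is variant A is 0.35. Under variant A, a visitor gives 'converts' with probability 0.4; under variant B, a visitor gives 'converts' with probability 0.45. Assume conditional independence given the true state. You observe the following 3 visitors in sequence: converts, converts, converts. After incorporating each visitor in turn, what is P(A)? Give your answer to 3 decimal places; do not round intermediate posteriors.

Apply Bayes' rule sequentially, carrying P(A) forward.
After 'converts': P(A) = 0.4·0.3500 / (0.4·0.3500 + 0.45·0.6500) ≈ 0.3237
After 'converts': P(A) = 0.4·0.3237 / (0.4·0.3237 + 0.45·0.6763) ≈ 0.2985
After 'converts': P(A) = 0.4·0.2985 / (0.4·0.2985 + 0.45·0.7015) ≈ 0.2744

0.274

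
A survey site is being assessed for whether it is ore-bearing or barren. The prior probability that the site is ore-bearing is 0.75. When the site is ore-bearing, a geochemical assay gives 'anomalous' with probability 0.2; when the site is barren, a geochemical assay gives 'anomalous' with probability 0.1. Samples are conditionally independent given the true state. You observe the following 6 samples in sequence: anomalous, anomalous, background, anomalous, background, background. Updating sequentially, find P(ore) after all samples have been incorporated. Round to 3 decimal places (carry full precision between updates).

0.944

After 'anomalous': P(ore) = 0.2·0.7500 / (0.2·0.7500 + 0.1·0.2500) ≈ 0.8571
After 'anomalous': P(ore) = 0.2·0.8571 / (0.2·0.8571 + 0.1·0.1429) ≈ 0.9231
After 'background': P(ore) = 0.8·0.9231 / (0.8·0.9231 + 0.9·0.0769) ≈ 0.9143
After 'anomalous': P(ore) = 0.2·0.9143 / (0.2·0.9143 + 0.1·0.0857) ≈ 0.9552
After 'background': P(ore) = 0.8·0.9552 / (0.8·0.9552 + 0.9·0.0448) ≈ 0.9499
After 'background': P(ore) = 0.8·0.9499 / (0.8·0.9499 + 0.9·0.0501) ≈ 0.9440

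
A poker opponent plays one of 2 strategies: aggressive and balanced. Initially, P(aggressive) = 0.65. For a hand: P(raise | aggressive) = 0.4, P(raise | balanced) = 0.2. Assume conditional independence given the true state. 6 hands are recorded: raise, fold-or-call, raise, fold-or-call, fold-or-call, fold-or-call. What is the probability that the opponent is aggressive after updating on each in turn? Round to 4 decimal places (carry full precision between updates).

0.7015

After 'raise': P(aggressive) = 0.4·0.6500 / (0.4·0.6500 + 0.2·0.3500) ≈ 0.7879
After 'fold-or-call': P(aggressive) = 0.6·0.7879 / (0.6·0.7879 + 0.8·0.2121) ≈ 0.7358
After 'raise': P(aggressive) = 0.4·0.7358 / (0.4·0.7358 + 0.2·0.2642) ≈ 0.8478
After 'fold-or-call': P(aggressive) = 0.6·0.8478 / (0.6·0.8478 + 0.8·0.1522) ≈ 0.8069
After 'fold-or-call': P(aggressive) = 0.6·0.8069 / (0.6·0.8069 + 0.8·0.1931) ≈ 0.7581
After 'fold-or-call': P(aggressive) = 0.6·0.7581 / (0.6·0.7581 + 0.8·0.2419) ≈ 0.7015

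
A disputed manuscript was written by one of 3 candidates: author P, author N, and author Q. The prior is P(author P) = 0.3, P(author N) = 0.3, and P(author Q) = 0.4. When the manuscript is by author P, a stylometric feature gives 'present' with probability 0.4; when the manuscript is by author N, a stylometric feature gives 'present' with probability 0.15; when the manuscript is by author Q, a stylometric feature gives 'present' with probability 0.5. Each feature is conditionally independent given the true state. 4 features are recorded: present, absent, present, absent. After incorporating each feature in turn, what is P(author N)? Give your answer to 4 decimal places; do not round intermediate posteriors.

After 'present': normaliser = 0.4·0.3000 + 0.15·0.3000 + 0.5·0.4000; P(author P) ≈ 0.3288, P(author N) ≈ 0.1233, P(author Q) ≈ 0.5479
After 'absent': normaliser = 0.6·0.3288 + 0.85·0.1233 + 0.5·0.5479; P(author P) ≈ 0.3424, P(author N) ≈ 0.1819, P(author Q) ≈ 0.4756
After 'present': normaliser = 0.4·0.3424 + 0.15·0.1819 + 0.5·0.4756; P(author P) ≈ 0.3407, P(author N) ≈ 0.0679, P(author Q) ≈ 0.5915
After 'absent': normaliser = 0.6·0.3407 + 0.85·0.0679 + 0.5·0.5915; P(author P) ≈ 0.3664, P(author N) ≈ 0.1034, P(author Q) ≈ 0.5301

0.1034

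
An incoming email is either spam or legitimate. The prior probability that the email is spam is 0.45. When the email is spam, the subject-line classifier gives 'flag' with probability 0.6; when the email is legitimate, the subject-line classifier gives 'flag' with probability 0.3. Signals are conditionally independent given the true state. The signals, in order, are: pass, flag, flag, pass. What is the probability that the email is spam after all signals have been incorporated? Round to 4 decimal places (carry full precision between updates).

0.5166

After 'pass': P(spam) = 0.4·0.4500 / (0.4·0.4500 + 0.7·0.5500) ≈ 0.3186
After 'flag': P(spam) = 0.6·0.3186 / (0.6·0.3186 + 0.3·0.6814) ≈ 0.4832
After 'flag': P(spam) = 0.6·0.4832 / (0.6·0.4832 + 0.3·0.5168) ≈ 0.6516
After 'pass': P(spam) = 0.4·0.6516 / (0.4·0.6516 + 0.7·0.3484) ≈ 0.5166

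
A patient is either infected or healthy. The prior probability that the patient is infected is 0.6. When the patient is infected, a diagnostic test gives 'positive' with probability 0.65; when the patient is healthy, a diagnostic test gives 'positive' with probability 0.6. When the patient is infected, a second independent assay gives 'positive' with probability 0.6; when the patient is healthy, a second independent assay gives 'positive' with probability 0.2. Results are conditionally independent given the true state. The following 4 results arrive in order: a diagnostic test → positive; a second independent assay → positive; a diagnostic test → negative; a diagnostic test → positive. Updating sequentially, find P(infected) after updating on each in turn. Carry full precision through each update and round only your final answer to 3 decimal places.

Each posterior becomes the prior for the next update.
After a diagnostic test='positive': P(infected) = 0.65·0.6000 / (0.65·0.6000 + 0.6·0.4000) ≈ 0.6190
After a second independent assay='positive': P(infected) = 0.6·0.6190 / (0.6·0.6190 + 0.2·0.3810) ≈ 0.8298
After a diagnostic test='negative': P(infected) = 0.35·0.8298 / (0.35·0.8298 + 0.4·0.1702) ≈ 0.8101
After a diagnostic test='positive': P(infected) = 0.65·0.8101 / (0.65·0.8101 + 0.6·0.1899) ≈ 0.8221

0.822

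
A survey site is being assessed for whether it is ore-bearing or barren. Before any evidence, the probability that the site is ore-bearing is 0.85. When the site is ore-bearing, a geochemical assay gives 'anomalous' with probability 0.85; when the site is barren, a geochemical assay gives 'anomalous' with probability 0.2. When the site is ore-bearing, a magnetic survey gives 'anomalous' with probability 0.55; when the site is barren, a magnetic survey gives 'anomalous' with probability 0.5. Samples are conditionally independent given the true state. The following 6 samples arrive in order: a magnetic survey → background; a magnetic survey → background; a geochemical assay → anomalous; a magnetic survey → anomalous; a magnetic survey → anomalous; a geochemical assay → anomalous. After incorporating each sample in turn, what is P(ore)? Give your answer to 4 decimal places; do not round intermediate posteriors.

After a magnetic survey='background': P(ore) = 0.45·0.8500 / (0.45·0.8500 + 0.5·0.1500) ≈ 0.8361
After a magnetic survey='background': P(ore) = 0.45·0.8361 / (0.45·0.8361 + 0.5·0.1639) ≈ 0.8211
After a geochemical assay='anomalous': P(ore) = 0.85·0.8211 / (0.85·0.8211 + 0.2·0.1789) ≈ 0.9512
After a magnetic survey='anomalous': P(ore) = 0.55·0.9512 / (0.55·0.9512 + 0.5·0.0488) ≈ 0.9555
After a magnetic survey='anomalous': P(ore) = 0.55·0.9555 / (0.55·0.9555 + 0.5·0.0445) ≈ 0.9594
After a geochemical assay='anomalous': P(ore) = 0.85·0.9594 / (0.85·0.9594 + 0.2·0.0406) ≈ 0.9901

0.9901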